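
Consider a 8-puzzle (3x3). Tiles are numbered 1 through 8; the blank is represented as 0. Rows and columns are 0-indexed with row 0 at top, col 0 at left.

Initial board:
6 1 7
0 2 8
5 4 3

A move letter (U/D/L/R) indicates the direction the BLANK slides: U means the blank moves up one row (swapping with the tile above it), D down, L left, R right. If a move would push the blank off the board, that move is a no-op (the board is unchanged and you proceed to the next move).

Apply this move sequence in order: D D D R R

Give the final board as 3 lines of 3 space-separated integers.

Answer: 6 1 7
5 2 8
4 3 0

Derivation:
After move 1 (D):
6 1 7
5 2 8
0 4 3

After move 2 (D):
6 1 7
5 2 8
0 4 3

After move 3 (D):
6 1 7
5 2 8
0 4 3

After move 4 (R):
6 1 7
5 2 8
4 0 3

After move 5 (R):
6 1 7
5 2 8
4 3 0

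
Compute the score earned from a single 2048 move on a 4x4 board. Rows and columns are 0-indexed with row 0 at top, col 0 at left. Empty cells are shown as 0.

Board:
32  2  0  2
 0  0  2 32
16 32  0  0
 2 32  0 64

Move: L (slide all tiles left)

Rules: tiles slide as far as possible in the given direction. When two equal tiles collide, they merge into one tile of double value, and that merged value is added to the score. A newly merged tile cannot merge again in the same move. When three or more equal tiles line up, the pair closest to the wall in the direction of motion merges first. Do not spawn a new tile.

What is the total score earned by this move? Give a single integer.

Answer: 4

Derivation:
Slide left:
row 0: [32, 2, 0, 2] -> [32, 4, 0, 0]  score +4 (running 4)
row 1: [0, 0, 2, 32] -> [2, 32, 0, 0]  score +0 (running 4)
row 2: [16, 32, 0, 0] -> [16, 32, 0, 0]  score +0 (running 4)
row 3: [2, 32, 0, 64] -> [2, 32, 64, 0]  score +0 (running 4)
Board after move:
32  4  0  0
 2 32  0  0
16 32  0  0
 2 32 64  0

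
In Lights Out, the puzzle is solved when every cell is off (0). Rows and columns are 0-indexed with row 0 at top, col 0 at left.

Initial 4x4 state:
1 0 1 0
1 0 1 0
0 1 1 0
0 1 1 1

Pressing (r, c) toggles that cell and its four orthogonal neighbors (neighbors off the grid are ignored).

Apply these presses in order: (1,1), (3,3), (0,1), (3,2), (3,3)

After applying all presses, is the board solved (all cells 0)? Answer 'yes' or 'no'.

Answer: yes

Derivation:
After press 1 at (1,1):
1 1 1 0
0 1 0 0
0 0 1 0
0 1 1 1

After press 2 at (3,3):
1 1 1 0
0 1 0 0
0 0 1 1
0 1 0 0

After press 3 at (0,1):
0 0 0 0
0 0 0 0
0 0 1 1
0 1 0 0

After press 4 at (3,2):
0 0 0 0
0 0 0 0
0 0 0 1
0 0 1 1

After press 5 at (3,3):
0 0 0 0
0 0 0 0
0 0 0 0
0 0 0 0

Lights still on: 0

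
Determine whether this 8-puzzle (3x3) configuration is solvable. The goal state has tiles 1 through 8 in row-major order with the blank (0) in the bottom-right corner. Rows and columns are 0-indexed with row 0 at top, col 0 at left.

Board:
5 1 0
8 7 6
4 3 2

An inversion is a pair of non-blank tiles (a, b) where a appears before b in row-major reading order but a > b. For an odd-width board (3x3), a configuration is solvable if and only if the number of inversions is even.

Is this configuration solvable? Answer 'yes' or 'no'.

Inversions (pairs i<j in row-major order where tile[i] > tile[j] > 0): 19
19 is odd, so the puzzle is not solvable.

Answer: no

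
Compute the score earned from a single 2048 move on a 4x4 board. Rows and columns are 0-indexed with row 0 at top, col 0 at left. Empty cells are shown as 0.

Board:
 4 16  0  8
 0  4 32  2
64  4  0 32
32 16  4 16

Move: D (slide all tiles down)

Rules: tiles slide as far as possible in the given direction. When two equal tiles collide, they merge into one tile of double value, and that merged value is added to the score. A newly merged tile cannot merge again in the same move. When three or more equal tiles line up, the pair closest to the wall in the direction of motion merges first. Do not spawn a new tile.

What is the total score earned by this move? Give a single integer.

Slide down:
col 0: [4, 0, 64, 32] -> [0, 4, 64, 32]  score +0 (running 0)
col 1: [16, 4, 4, 16] -> [0, 16, 8, 16]  score +8 (running 8)
col 2: [0, 32, 0, 4] -> [0, 0, 32, 4]  score +0 (running 8)
col 3: [8, 2, 32, 16] -> [8, 2, 32, 16]  score +0 (running 8)
Board after move:
 0  0  0  8
 4 16  0  2
64  8 32 32
32 16  4 16

Answer: 8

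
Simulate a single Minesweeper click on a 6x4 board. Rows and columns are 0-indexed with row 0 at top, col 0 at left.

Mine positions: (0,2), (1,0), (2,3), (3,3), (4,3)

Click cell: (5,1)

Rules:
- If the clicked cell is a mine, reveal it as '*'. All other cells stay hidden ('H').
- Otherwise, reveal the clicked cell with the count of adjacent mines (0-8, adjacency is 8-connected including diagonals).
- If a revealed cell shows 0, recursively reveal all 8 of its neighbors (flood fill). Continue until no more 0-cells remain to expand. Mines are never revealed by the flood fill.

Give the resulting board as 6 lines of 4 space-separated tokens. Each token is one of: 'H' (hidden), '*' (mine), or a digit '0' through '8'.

H H H H
H H H H
1 1 2 H
0 0 3 H
0 0 2 H
0 0 1 H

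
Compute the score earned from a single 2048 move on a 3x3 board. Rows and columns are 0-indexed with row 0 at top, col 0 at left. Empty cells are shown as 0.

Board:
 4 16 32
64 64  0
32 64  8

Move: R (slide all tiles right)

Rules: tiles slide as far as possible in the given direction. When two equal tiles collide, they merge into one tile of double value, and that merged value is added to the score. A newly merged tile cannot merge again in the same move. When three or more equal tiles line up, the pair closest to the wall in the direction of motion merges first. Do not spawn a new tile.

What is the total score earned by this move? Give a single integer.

Slide right:
row 0: [4, 16, 32] -> [4, 16, 32]  score +0 (running 0)
row 1: [64, 64, 0] -> [0, 0, 128]  score +128 (running 128)
row 2: [32, 64, 8] -> [32, 64, 8]  score +0 (running 128)
Board after move:
  4  16  32
  0   0 128
 32  64   8

Answer: 128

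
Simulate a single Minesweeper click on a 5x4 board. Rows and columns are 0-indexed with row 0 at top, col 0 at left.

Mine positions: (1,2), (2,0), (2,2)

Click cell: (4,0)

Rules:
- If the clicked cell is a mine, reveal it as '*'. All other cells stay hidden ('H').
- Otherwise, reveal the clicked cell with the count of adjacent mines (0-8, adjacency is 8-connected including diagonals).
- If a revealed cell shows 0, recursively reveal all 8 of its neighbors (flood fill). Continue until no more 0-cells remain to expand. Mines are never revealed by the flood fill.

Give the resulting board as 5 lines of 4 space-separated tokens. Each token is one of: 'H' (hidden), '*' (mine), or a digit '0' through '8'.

H H H H
H H H H
H H H H
1 2 1 1
0 0 0 0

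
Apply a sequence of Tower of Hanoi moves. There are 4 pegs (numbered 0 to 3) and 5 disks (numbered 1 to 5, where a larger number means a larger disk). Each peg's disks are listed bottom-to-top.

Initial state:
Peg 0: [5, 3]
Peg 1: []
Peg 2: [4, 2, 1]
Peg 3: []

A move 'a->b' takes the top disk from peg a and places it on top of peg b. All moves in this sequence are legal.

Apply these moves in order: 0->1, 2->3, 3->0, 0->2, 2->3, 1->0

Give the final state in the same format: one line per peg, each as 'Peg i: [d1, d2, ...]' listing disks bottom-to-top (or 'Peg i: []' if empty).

After move 1 (0->1):
Peg 0: [5]
Peg 1: [3]
Peg 2: [4, 2, 1]
Peg 3: []

After move 2 (2->3):
Peg 0: [5]
Peg 1: [3]
Peg 2: [4, 2]
Peg 3: [1]

After move 3 (3->0):
Peg 0: [5, 1]
Peg 1: [3]
Peg 2: [4, 2]
Peg 3: []

After move 4 (0->2):
Peg 0: [5]
Peg 1: [3]
Peg 2: [4, 2, 1]
Peg 3: []

After move 5 (2->3):
Peg 0: [5]
Peg 1: [3]
Peg 2: [4, 2]
Peg 3: [1]

After move 6 (1->0):
Peg 0: [5, 3]
Peg 1: []
Peg 2: [4, 2]
Peg 3: [1]

Answer: Peg 0: [5, 3]
Peg 1: []
Peg 2: [4, 2]
Peg 3: [1]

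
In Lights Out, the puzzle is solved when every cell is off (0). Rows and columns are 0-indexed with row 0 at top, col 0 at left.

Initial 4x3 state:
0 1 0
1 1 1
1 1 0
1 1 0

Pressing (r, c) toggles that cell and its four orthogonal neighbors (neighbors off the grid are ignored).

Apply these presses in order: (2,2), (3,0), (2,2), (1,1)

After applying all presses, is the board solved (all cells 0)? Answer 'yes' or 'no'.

Answer: yes

Derivation:
After press 1 at (2,2):
0 1 0
1 1 0
1 0 1
1 1 1

After press 2 at (3,0):
0 1 0
1 1 0
0 0 1
0 0 1

After press 3 at (2,2):
0 1 0
1 1 1
0 1 0
0 0 0

After press 4 at (1,1):
0 0 0
0 0 0
0 0 0
0 0 0

Lights still on: 0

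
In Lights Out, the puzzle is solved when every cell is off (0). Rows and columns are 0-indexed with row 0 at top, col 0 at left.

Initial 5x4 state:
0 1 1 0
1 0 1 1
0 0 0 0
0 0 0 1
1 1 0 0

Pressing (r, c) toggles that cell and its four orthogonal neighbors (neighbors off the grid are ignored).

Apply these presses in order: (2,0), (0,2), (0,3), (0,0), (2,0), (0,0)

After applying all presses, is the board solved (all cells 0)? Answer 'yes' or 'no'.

Answer: no

Derivation:
After press 1 at (2,0):
0 1 1 0
0 0 1 1
1 1 0 0
1 0 0 1
1 1 0 0

After press 2 at (0,2):
0 0 0 1
0 0 0 1
1 1 0 0
1 0 0 1
1 1 0 0

After press 3 at (0,3):
0 0 1 0
0 0 0 0
1 1 0 0
1 0 0 1
1 1 0 0

After press 4 at (0,0):
1 1 1 0
1 0 0 0
1 1 0 0
1 0 0 1
1 1 0 0

After press 5 at (2,0):
1 1 1 0
0 0 0 0
0 0 0 0
0 0 0 1
1 1 0 0

After press 6 at (0,0):
0 0 1 0
1 0 0 0
0 0 0 0
0 0 0 1
1 1 0 0

Lights still on: 5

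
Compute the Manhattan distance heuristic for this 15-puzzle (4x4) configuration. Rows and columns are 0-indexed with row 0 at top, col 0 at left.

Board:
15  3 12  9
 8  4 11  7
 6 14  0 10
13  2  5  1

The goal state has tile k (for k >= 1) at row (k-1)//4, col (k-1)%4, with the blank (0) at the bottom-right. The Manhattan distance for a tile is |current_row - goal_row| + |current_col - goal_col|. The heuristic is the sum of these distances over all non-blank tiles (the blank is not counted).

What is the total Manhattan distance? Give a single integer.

Tile 15: at (0,0), goal (3,2), distance |0-3|+|0-2| = 5
Tile 3: at (0,1), goal (0,2), distance |0-0|+|1-2| = 1
Tile 12: at (0,2), goal (2,3), distance |0-2|+|2-3| = 3
Tile 9: at (0,3), goal (2,0), distance |0-2|+|3-0| = 5
Tile 8: at (1,0), goal (1,3), distance |1-1|+|0-3| = 3
Tile 4: at (1,1), goal (0,3), distance |1-0|+|1-3| = 3
Tile 11: at (1,2), goal (2,2), distance |1-2|+|2-2| = 1
Tile 7: at (1,3), goal (1,2), distance |1-1|+|3-2| = 1
Tile 6: at (2,0), goal (1,1), distance |2-1|+|0-1| = 2
Tile 14: at (2,1), goal (3,1), distance |2-3|+|1-1| = 1
Tile 10: at (2,3), goal (2,1), distance |2-2|+|3-1| = 2
Tile 13: at (3,0), goal (3,0), distance |3-3|+|0-0| = 0
Tile 2: at (3,1), goal (0,1), distance |3-0|+|1-1| = 3
Tile 5: at (3,2), goal (1,0), distance |3-1|+|2-0| = 4
Tile 1: at (3,3), goal (0,0), distance |3-0|+|3-0| = 6
Sum: 5 + 1 + 3 + 5 + 3 + 3 + 1 + 1 + 2 + 1 + 2 + 0 + 3 + 4 + 6 = 40

Answer: 40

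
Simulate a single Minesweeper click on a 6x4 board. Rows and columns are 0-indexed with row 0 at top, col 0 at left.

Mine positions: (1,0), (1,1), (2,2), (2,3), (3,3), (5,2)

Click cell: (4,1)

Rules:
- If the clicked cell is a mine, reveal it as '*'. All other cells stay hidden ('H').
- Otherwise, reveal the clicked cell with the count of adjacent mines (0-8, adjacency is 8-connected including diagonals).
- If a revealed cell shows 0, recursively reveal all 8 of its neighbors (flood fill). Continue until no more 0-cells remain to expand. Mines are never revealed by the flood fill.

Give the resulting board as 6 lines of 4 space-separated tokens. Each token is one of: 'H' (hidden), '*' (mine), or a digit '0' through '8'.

H H H H
H H H H
H H H H
H H H H
H 1 H H
H H H H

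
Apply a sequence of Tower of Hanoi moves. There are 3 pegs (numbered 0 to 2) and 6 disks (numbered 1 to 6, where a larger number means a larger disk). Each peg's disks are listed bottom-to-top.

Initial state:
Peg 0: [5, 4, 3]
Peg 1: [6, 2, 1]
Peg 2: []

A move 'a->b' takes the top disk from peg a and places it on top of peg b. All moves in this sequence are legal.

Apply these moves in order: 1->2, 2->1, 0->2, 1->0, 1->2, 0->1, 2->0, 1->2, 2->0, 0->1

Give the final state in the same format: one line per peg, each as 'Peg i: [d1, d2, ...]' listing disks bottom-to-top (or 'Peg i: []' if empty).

Answer: Peg 0: [5, 4, 2]
Peg 1: [6, 1]
Peg 2: [3]

Derivation:
After move 1 (1->2):
Peg 0: [5, 4, 3]
Peg 1: [6, 2]
Peg 2: [1]

After move 2 (2->1):
Peg 0: [5, 4, 3]
Peg 1: [6, 2, 1]
Peg 2: []

After move 3 (0->2):
Peg 0: [5, 4]
Peg 1: [6, 2, 1]
Peg 2: [3]

After move 4 (1->0):
Peg 0: [5, 4, 1]
Peg 1: [6, 2]
Peg 2: [3]

After move 5 (1->2):
Peg 0: [5, 4, 1]
Peg 1: [6]
Peg 2: [3, 2]

After move 6 (0->1):
Peg 0: [5, 4]
Peg 1: [6, 1]
Peg 2: [3, 2]

After move 7 (2->0):
Peg 0: [5, 4, 2]
Peg 1: [6, 1]
Peg 2: [3]

After move 8 (1->2):
Peg 0: [5, 4, 2]
Peg 1: [6]
Peg 2: [3, 1]

After move 9 (2->0):
Peg 0: [5, 4, 2, 1]
Peg 1: [6]
Peg 2: [3]

After move 10 (0->1):
Peg 0: [5, 4, 2]
Peg 1: [6, 1]
Peg 2: [3]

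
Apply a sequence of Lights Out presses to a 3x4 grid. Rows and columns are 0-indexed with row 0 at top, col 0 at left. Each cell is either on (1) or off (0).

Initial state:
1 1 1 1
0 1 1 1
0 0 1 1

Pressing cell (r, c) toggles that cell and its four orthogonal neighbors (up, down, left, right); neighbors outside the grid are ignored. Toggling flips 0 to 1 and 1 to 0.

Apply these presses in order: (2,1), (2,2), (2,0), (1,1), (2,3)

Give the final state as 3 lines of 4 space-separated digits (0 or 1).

After press 1 at (2,1):
1 1 1 1
0 0 1 1
1 1 0 1

After press 2 at (2,2):
1 1 1 1
0 0 0 1
1 0 1 0

After press 3 at (2,0):
1 1 1 1
1 0 0 1
0 1 1 0

After press 4 at (1,1):
1 0 1 1
0 1 1 1
0 0 1 0

After press 5 at (2,3):
1 0 1 1
0 1 1 0
0 0 0 1

Answer: 1 0 1 1
0 1 1 0
0 0 0 1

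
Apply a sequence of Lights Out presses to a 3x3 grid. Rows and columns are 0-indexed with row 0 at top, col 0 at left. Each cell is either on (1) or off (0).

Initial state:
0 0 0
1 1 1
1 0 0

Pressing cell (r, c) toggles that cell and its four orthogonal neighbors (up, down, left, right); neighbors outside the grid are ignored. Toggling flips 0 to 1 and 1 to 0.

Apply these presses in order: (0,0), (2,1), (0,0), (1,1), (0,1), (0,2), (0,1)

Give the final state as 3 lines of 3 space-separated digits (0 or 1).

After press 1 at (0,0):
1 1 0
0 1 1
1 0 0

After press 2 at (2,1):
1 1 0
0 0 1
0 1 1

After press 3 at (0,0):
0 0 0
1 0 1
0 1 1

After press 4 at (1,1):
0 1 0
0 1 0
0 0 1

After press 5 at (0,1):
1 0 1
0 0 0
0 0 1

After press 6 at (0,2):
1 1 0
0 0 1
0 0 1

After press 7 at (0,1):
0 0 1
0 1 1
0 0 1

Answer: 0 0 1
0 1 1
0 0 1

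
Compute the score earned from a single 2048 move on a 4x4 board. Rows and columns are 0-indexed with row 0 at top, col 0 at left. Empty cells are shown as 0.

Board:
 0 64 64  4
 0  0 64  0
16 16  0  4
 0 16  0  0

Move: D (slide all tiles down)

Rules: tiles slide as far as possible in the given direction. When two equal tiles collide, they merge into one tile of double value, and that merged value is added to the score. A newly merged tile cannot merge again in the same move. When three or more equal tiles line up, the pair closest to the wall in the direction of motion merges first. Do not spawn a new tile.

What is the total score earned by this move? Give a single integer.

Slide down:
col 0: [0, 0, 16, 0] -> [0, 0, 0, 16]  score +0 (running 0)
col 1: [64, 0, 16, 16] -> [0, 0, 64, 32]  score +32 (running 32)
col 2: [64, 64, 0, 0] -> [0, 0, 0, 128]  score +128 (running 160)
col 3: [4, 0, 4, 0] -> [0, 0, 0, 8]  score +8 (running 168)
Board after move:
  0   0   0   0
  0   0   0   0
  0  64   0   0
 16  32 128   8

Answer: 168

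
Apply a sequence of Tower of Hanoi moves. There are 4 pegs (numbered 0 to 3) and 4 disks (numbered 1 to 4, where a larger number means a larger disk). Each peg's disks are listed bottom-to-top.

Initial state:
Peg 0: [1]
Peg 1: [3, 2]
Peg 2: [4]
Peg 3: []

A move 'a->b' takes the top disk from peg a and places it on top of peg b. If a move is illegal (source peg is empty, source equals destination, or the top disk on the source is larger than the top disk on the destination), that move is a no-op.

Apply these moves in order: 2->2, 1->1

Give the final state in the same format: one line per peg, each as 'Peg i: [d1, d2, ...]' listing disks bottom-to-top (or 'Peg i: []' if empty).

Answer: Peg 0: [1]
Peg 1: [3, 2]
Peg 2: [4]
Peg 3: []

Derivation:
After move 1 (2->2):
Peg 0: [1]
Peg 1: [3, 2]
Peg 2: [4]
Peg 3: []

After move 2 (1->1):
Peg 0: [1]
Peg 1: [3, 2]
Peg 2: [4]
Peg 3: []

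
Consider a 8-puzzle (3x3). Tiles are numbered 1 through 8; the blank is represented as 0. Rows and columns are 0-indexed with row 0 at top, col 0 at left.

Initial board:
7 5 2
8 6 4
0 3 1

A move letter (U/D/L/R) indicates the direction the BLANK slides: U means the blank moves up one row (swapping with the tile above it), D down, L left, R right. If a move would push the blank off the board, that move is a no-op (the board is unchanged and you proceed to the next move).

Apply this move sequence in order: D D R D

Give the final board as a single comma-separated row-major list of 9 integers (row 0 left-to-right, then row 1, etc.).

Answer: 7, 5, 2, 8, 6, 4, 3, 0, 1

Derivation:
After move 1 (D):
7 5 2
8 6 4
0 3 1

After move 2 (D):
7 5 2
8 6 4
0 3 1

After move 3 (R):
7 5 2
8 6 4
3 0 1

After move 4 (D):
7 5 2
8 6 4
3 0 1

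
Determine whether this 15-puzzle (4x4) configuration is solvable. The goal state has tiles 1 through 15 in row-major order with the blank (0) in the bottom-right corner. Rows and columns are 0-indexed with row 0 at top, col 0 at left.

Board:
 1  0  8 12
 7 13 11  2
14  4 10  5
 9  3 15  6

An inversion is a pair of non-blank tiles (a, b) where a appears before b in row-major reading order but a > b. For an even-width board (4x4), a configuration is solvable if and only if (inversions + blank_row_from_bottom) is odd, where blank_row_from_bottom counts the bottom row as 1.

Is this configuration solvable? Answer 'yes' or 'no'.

Inversions: 50
Blank is in row 0 (0-indexed from top), which is row 4 counting from the bottom (bottom = 1).
50 + 4 = 54, which is even, so the puzzle is not solvable.

Answer: no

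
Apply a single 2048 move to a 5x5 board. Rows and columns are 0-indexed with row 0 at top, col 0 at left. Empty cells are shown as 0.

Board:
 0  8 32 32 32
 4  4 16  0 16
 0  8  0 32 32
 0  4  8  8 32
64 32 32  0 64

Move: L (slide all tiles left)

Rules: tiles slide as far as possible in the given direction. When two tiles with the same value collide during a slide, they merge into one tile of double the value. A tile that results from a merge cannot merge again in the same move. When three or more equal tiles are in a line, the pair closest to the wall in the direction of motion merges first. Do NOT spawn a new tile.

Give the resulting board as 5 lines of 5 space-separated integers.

Answer:  8 64 32  0  0
 8 32  0  0  0
 8 64  0  0  0
 4 16 32  0  0
64 64 64  0  0

Derivation:
Slide left:
row 0: [0, 8, 32, 32, 32] -> [8, 64, 32, 0, 0]
row 1: [4, 4, 16, 0, 16] -> [8, 32, 0, 0, 0]
row 2: [0, 8, 0, 32, 32] -> [8, 64, 0, 0, 0]
row 3: [0, 4, 8, 8, 32] -> [4, 16, 32, 0, 0]
row 4: [64, 32, 32, 0, 64] -> [64, 64, 64, 0, 0]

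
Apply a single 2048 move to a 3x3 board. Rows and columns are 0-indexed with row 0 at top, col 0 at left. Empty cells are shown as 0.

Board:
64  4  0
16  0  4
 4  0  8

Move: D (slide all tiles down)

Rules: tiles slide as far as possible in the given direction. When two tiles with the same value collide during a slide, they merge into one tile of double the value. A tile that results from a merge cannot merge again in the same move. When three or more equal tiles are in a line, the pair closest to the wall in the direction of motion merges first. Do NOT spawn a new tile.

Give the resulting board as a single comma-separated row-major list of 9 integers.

Slide down:
col 0: [64, 16, 4] -> [64, 16, 4]
col 1: [4, 0, 0] -> [0, 0, 4]
col 2: [0, 4, 8] -> [0, 4, 8]

Answer: 64, 0, 0, 16, 0, 4, 4, 4, 8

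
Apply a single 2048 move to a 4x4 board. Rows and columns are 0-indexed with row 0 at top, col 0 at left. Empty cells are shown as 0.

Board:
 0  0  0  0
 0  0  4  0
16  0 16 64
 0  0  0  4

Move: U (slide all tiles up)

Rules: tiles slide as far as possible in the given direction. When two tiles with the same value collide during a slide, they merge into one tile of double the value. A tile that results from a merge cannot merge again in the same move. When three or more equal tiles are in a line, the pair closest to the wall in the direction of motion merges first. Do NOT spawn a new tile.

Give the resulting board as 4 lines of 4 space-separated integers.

Answer: 16  0  4 64
 0  0 16  4
 0  0  0  0
 0  0  0  0

Derivation:
Slide up:
col 0: [0, 0, 16, 0] -> [16, 0, 0, 0]
col 1: [0, 0, 0, 0] -> [0, 0, 0, 0]
col 2: [0, 4, 16, 0] -> [4, 16, 0, 0]
col 3: [0, 0, 64, 4] -> [64, 4, 0, 0]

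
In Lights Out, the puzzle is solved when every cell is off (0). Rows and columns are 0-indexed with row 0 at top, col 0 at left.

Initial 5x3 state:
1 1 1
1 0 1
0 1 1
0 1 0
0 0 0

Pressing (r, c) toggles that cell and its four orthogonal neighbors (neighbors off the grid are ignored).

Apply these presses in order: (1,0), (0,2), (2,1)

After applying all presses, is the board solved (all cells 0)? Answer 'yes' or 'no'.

After press 1 at (1,0):
0 1 1
0 1 1
1 1 1
0 1 0
0 0 0

After press 2 at (0,2):
0 0 0
0 1 0
1 1 1
0 1 0
0 0 0

After press 3 at (2,1):
0 0 0
0 0 0
0 0 0
0 0 0
0 0 0

Lights still on: 0

Answer: yes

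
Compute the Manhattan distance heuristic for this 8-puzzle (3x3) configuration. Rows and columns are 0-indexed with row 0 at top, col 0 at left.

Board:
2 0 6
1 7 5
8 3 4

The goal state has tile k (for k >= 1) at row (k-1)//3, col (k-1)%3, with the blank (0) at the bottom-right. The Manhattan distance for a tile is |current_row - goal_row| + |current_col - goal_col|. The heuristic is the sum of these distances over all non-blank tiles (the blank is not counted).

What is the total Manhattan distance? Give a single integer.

Tile 2: (0,0)->(0,1) = 1
Tile 6: (0,2)->(1,2) = 1
Tile 1: (1,0)->(0,0) = 1
Tile 7: (1,1)->(2,0) = 2
Tile 5: (1,2)->(1,1) = 1
Tile 8: (2,0)->(2,1) = 1
Tile 3: (2,1)->(0,2) = 3
Tile 4: (2,2)->(1,0) = 3
Sum: 1 + 1 + 1 + 2 + 1 + 1 + 3 + 3 = 13

Answer: 13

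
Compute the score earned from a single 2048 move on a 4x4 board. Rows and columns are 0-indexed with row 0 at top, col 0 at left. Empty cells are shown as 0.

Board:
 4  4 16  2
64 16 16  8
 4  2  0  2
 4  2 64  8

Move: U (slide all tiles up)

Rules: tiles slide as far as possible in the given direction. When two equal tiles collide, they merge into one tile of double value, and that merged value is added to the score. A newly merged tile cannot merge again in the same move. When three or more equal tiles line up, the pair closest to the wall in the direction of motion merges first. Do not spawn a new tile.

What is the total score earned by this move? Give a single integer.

Answer: 44

Derivation:
Slide up:
col 0: [4, 64, 4, 4] -> [4, 64, 8, 0]  score +8 (running 8)
col 1: [4, 16, 2, 2] -> [4, 16, 4, 0]  score +4 (running 12)
col 2: [16, 16, 0, 64] -> [32, 64, 0, 0]  score +32 (running 44)
col 3: [2, 8, 2, 8] -> [2, 8, 2, 8]  score +0 (running 44)
Board after move:
 4  4 32  2
64 16 64  8
 8  4  0  2
 0  0  0  8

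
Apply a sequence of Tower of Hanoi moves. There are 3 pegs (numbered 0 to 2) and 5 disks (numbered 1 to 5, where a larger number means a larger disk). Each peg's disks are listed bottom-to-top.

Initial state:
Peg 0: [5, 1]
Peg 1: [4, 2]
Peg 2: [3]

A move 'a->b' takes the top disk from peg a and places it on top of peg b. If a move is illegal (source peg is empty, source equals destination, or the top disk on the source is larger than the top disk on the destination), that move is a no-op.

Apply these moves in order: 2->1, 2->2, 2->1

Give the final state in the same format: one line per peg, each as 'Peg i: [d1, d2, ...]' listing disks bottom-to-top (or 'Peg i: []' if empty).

Answer: Peg 0: [5, 1]
Peg 1: [4, 2]
Peg 2: [3]

Derivation:
After move 1 (2->1):
Peg 0: [5, 1]
Peg 1: [4, 2]
Peg 2: [3]

After move 2 (2->2):
Peg 0: [5, 1]
Peg 1: [4, 2]
Peg 2: [3]

After move 3 (2->1):
Peg 0: [5, 1]
Peg 1: [4, 2]
Peg 2: [3]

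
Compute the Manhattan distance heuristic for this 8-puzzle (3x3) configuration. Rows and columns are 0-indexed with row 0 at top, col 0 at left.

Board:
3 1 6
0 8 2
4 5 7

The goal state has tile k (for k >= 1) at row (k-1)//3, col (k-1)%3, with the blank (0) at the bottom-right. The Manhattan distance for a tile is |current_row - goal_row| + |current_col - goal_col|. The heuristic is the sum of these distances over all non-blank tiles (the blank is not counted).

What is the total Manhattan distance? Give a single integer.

Tile 3: (0,0)->(0,2) = 2
Tile 1: (0,1)->(0,0) = 1
Tile 6: (0,2)->(1,2) = 1
Tile 8: (1,1)->(2,1) = 1
Tile 2: (1,2)->(0,1) = 2
Tile 4: (2,0)->(1,0) = 1
Tile 5: (2,1)->(1,1) = 1
Tile 7: (2,2)->(2,0) = 2
Sum: 2 + 1 + 1 + 1 + 2 + 1 + 1 + 2 = 11

Answer: 11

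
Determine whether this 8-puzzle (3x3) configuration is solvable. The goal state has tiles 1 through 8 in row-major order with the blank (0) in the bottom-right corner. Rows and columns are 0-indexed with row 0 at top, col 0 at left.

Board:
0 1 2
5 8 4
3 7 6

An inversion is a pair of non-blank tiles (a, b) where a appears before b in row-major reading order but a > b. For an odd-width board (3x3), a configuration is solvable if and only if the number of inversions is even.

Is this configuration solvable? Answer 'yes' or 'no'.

Answer: yes

Derivation:
Inversions (pairs i<j in row-major order where tile[i] > tile[j] > 0): 8
8 is even, so the puzzle is solvable.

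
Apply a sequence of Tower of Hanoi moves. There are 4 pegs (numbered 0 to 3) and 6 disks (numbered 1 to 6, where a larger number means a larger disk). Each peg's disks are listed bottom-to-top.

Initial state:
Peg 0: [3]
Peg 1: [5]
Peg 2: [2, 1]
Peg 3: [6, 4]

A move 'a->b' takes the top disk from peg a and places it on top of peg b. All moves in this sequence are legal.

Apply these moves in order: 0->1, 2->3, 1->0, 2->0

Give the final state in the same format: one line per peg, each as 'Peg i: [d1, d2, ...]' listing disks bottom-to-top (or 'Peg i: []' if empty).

After move 1 (0->1):
Peg 0: []
Peg 1: [5, 3]
Peg 2: [2, 1]
Peg 3: [6, 4]

After move 2 (2->3):
Peg 0: []
Peg 1: [5, 3]
Peg 2: [2]
Peg 3: [6, 4, 1]

After move 3 (1->0):
Peg 0: [3]
Peg 1: [5]
Peg 2: [2]
Peg 3: [6, 4, 1]

After move 4 (2->0):
Peg 0: [3, 2]
Peg 1: [5]
Peg 2: []
Peg 3: [6, 4, 1]

Answer: Peg 0: [3, 2]
Peg 1: [5]
Peg 2: []
Peg 3: [6, 4, 1]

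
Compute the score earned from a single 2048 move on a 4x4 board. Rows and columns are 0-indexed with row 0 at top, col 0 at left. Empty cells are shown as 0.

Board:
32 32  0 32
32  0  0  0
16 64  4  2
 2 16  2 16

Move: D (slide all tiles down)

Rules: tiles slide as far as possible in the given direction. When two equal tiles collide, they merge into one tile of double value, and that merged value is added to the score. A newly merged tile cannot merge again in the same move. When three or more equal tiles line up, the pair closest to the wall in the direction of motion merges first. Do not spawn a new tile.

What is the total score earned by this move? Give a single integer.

Slide down:
col 0: [32, 32, 16, 2] -> [0, 64, 16, 2]  score +64 (running 64)
col 1: [32, 0, 64, 16] -> [0, 32, 64, 16]  score +0 (running 64)
col 2: [0, 0, 4, 2] -> [0, 0, 4, 2]  score +0 (running 64)
col 3: [32, 0, 2, 16] -> [0, 32, 2, 16]  score +0 (running 64)
Board after move:
 0  0  0  0
64 32  0 32
16 64  4  2
 2 16  2 16

Answer: 64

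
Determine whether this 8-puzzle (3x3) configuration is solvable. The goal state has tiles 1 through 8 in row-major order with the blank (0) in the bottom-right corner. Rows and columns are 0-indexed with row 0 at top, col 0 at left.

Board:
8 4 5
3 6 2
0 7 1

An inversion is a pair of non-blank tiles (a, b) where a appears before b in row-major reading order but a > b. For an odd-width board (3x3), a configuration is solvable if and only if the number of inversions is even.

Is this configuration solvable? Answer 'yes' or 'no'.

Answer: no

Derivation:
Inversions (pairs i<j in row-major order where tile[i] > tile[j] > 0): 19
19 is odd, so the puzzle is not solvable.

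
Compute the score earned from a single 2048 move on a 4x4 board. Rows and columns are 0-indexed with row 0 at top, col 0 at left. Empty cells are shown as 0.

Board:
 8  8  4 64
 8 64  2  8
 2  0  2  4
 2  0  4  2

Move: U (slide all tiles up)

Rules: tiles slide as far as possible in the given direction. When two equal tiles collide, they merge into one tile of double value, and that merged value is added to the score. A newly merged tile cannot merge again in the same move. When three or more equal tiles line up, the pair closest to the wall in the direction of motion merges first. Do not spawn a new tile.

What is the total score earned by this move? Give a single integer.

Slide up:
col 0: [8, 8, 2, 2] -> [16, 4, 0, 0]  score +20 (running 20)
col 1: [8, 64, 0, 0] -> [8, 64, 0, 0]  score +0 (running 20)
col 2: [4, 2, 2, 4] -> [4, 4, 4, 0]  score +4 (running 24)
col 3: [64, 8, 4, 2] -> [64, 8, 4, 2]  score +0 (running 24)
Board after move:
16  8  4 64
 4 64  4  8
 0  0  4  4
 0  0  0  2

Answer: 24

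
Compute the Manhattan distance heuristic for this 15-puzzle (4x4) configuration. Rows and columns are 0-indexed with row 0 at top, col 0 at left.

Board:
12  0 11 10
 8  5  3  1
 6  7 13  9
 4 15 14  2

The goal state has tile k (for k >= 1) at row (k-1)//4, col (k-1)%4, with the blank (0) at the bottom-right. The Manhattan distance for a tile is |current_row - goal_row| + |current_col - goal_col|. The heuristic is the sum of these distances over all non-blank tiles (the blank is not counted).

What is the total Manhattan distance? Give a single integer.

Tile 12: (0,0)->(2,3) = 5
Tile 11: (0,2)->(2,2) = 2
Tile 10: (0,3)->(2,1) = 4
Tile 8: (1,0)->(1,3) = 3
Tile 5: (1,1)->(1,0) = 1
Tile 3: (1,2)->(0,2) = 1
Tile 1: (1,3)->(0,0) = 4
Tile 6: (2,0)->(1,1) = 2
Tile 7: (2,1)->(1,2) = 2
Tile 13: (2,2)->(3,0) = 3
Tile 9: (2,3)->(2,0) = 3
Tile 4: (3,0)->(0,3) = 6
Tile 15: (3,1)->(3,2) = 1
Tile 14: (3,2)->(3,1) = 1
Tile 2: (3,3)->(0,1) = 5
Sum: 5 + 2 + 4 + 3 + 1 + 1 + 4 + 2 + 2 + 3 + 3 + 6 + 1 + 1 + 5 = 43

Answer: 43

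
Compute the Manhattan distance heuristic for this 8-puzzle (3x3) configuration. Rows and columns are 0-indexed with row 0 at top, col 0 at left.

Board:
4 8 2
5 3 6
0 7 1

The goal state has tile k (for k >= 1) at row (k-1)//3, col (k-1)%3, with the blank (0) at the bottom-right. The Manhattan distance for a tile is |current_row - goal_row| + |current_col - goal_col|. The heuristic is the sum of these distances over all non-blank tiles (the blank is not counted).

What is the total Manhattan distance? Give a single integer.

Answer: 12

Derivation:
Tile 4: (0,0)->(1,0) = 1
Tile 8: (0,1)->(2,1) = 2
Tile 2: (0,2)->(0,1) = 1
Tile 5: (1,0)->(1,1) = 1
Tile 3: (1,1)->(0,2) = 2
Tile 6: (1,2)->(1,2) = 0
Tile 7: (2,1)->(2,0) = 1
Tile 1: (2,2)->(0,0) = 4
Sum: 1 + 2 + 1 + 1 + 2 + 0 + 1 + 4 = 12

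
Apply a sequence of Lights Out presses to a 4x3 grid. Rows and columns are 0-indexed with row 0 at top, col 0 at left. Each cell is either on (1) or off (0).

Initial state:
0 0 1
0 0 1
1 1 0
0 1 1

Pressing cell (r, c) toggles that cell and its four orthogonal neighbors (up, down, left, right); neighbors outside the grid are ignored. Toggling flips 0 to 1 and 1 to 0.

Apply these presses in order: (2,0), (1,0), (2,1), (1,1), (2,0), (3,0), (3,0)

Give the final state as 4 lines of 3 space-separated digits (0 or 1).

Answer: 1 1 1
0 1 0
1 1 1
0 0 1

Derivation:
After press 1 at (2,0):
0 0 1
1 0 1
0 0 0
1 1 1

After press 2 at (1,0):
1 0 1
0 1 1
1 0 0
1 1 1

After press 3 at (2,1):
1 0 1
0 0 1
0 1 1
1 0 1

After press 4 at (1,1):
1 1 1
1 1 0
0 0 1
1 0 1

After press 5 at (2,0):
1 1 1
0 1 0
1 1 1
0 0 1

After press 6 at (3,0):
1 1 1
0 1 0
0 1 1
1 1 1

After press 7 at (3,0):
1 1 1
0 1 0
1 1 1
0 0 1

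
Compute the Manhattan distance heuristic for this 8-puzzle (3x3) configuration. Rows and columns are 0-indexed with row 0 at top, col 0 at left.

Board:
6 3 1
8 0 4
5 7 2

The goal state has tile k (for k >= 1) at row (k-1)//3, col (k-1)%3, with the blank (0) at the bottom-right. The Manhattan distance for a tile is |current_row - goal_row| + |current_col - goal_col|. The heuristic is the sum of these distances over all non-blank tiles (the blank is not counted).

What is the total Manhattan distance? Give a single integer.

Tile 6: at (0,0), goal (1,2), distance |0-1|+|0-2| = 3
Tile 3: at (0,1), goal (0,2), distance |0-0|+|1-2| = 1
Tile 1: at (0,2), goal (0,0), distance |0-0|+|2-0| = 2
Tile 8: at (1,0), goal (2,1), distance |1-2|+|0-1| = 2
Tile 4: at (1,2), goal (1,0), distance |1-1|+|2-0| = 2
Tile 5: at (2,0), goal (1,1), distance |2-1|+|0-1| = 2
Tile 7: at (2,1), goal (2,0), distance |2-2|+|1-0| = 1
Tile 2: at (2,2), goal (0,1), distance |2-0|+|2-1| = 3
Sum: 3 + 1 + 2 + 2 + 2 + 2 + 1 + 3 = 16

Answer: 16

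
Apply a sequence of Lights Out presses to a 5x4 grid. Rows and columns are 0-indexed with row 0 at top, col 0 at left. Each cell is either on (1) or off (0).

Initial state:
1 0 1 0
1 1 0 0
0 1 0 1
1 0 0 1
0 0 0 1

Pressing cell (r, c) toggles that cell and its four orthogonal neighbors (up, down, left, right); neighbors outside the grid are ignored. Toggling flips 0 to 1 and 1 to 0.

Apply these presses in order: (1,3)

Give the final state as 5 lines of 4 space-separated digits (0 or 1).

After press 1 at (1,3):
1 0 1 1
1 1 1 1
0 1 0 0
1 0 0 1
0 0 0 1

Answer: 1 0 1 1
1 1 1 1
0 1 0 0
1 0 0 1
0 0 0 1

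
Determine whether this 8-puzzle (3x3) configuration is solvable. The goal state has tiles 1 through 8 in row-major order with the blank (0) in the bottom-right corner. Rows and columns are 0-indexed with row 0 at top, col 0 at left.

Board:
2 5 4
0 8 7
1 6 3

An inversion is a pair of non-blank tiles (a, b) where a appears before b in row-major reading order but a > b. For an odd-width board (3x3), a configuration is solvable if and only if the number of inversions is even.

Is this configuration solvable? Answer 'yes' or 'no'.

Inversions (pairs i<j in row-major order where tile[i] > tile[j] > 0): 14
14 is even, so the puzzle is solvable.

Answer: yes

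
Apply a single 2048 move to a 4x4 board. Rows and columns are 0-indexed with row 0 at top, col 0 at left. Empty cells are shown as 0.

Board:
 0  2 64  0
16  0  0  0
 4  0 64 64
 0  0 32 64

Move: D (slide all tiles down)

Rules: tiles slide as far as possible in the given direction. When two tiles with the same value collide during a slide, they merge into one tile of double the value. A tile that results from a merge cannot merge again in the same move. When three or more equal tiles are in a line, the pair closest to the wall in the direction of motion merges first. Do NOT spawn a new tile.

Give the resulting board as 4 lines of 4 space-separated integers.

Answer:   0   0   0   0
  0   0   0   0
 16   0 128   0
  4   2  32 128

Derivation:
Slide down:
col 0: [0, 16, 4, 0] -> [0, 0, 16, 4]
col 1: [2, 0, 0, 0] -> [0, 0, 0, 2]
col 2: [64, 0, 64, 32] -> [0, 0, 128, 32]
col 3: [0, 0, 64, 64] -> [0, 0, 0, 128]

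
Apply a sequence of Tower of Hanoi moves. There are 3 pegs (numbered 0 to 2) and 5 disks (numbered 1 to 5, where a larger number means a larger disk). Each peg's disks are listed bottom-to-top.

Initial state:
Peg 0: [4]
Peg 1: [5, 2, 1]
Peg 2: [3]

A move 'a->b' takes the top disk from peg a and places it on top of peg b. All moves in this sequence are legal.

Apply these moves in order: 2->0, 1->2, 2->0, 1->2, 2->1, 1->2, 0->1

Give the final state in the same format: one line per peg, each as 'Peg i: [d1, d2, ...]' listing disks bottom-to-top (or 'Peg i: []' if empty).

After move 1 (2->0):
Peg 0: [4, 3]
Peg 1: [5, 2, 1]
Peg 2: []

After move 2 (1->2):
Peg 0: [4, 3]
Peg 1: [5, 2]
Peg 2: [1]

After move 3 (2->0):
Peg 0: [4, 3, 1]
Peg 1: [5, 2]
Peg 2: []

After move 4 (1->2):
Peg 0: [4, 3, 1]
Peg 1: [5]
Peg 2: [2]

After move 5 (2->1):
Peg 0: [4, 3, 1]
Peg 1: [5, 2]
Peg 2: []

After move 6 (1->2):
Peg 0: [4, 3, 1]
Peg 1: [5]
Peg 2: [2]

After move 7 (0->1):
Peg 0: [4, 3]
Peg 1: [5, 1]
Peg 2: [2]

Answer: Peg 0: [4, 3]
Peg 1: [5, 1]
Peg 2: [2]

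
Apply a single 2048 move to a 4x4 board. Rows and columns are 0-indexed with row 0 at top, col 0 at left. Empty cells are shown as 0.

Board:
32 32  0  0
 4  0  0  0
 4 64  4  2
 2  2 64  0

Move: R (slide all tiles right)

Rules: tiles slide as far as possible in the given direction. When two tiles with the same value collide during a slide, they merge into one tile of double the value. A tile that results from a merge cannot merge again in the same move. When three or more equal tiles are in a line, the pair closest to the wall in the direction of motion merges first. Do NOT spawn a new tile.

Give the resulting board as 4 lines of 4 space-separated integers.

Slide right:
row 0: [32, 32, 0, 0] -> [0, 0, 0, 64]
row 1: [4, 0, 0, 0] -> [0, 0, 0, 4]
row 2: [4, 64, 4, 2] -> [4, 64, 4, 2]
row 3: [2, 2, 64, 0] -> [0, 0, 4, 64]

Answer:  0  0  0 64
 0  0  0  4
 4 64  4  2
 0  0  4 64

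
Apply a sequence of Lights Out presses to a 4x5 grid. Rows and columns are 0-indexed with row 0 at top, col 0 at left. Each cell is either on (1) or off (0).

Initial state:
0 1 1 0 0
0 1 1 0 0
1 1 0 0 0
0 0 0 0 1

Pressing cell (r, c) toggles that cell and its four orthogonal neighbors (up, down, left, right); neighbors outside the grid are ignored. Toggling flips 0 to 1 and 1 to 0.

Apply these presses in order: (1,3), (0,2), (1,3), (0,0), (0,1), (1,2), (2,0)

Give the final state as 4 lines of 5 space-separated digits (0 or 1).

After press 1 at (1,3):
0 1 1 1 0
0 1 0 1 1
1 1 0 1 0
0 0 0 0 1

After press 2 at (0,2):
0 0 0 0 0
0 1 1 1 1
1 1 0 1 0
0 0 0 0 1

After press 3 at (1,3):
0 0 0 1 0
0 1 0 0 0
1 1 0 0 0
0 0 0 0 1

After press 4 at (0,0):
1 1 0 1 0
1 1 0 0 0
1 1 0 0 0
0 0 0 0 1

After press 5 at (0,1):
0 0 1 1 0
1 0 0 0 0
1 1 0 0 0
0 0 0 0 1

After press 6 at (1,2):
0 0 0 1 0
1 1 1 1 0
1 1 1 0 0
0 0 0 0 1

After press 7 at (2,0):
0 0 0 1 0
0 1 1 1 0
0 0 1 0 0
1 0 0 0 1

Answer: 0 0 0 1 0
0 1 1 1 0
0 0 1 0 0
1 0 0 0 1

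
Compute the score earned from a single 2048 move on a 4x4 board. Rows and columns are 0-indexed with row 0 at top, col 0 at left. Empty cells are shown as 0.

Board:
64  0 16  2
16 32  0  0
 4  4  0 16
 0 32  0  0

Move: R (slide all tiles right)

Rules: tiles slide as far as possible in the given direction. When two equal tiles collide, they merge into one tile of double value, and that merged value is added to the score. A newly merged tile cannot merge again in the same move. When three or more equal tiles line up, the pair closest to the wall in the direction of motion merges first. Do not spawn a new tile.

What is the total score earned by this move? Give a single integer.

Answer: 8

Derivation:
Slide right:
row 0: [64, 0, 16, 2] -> [0, 64, 16, 2]  score +0 (running 0)
row 1: [16, 32, 0, 0] -> [0, 0, 16, 32]  score +0 (running 0)
row 2: [4, 4, 0, 16] -> [0, 0, 8, 16]  score +8 (running 8)
row 3: [0, 32, 0, 0] -> [0, 0, 0, 32]  score +0 (running 8)
Board after move:
 0 64 16  2
 0  0 16 32
 0  0  8 16
 0  0  0 32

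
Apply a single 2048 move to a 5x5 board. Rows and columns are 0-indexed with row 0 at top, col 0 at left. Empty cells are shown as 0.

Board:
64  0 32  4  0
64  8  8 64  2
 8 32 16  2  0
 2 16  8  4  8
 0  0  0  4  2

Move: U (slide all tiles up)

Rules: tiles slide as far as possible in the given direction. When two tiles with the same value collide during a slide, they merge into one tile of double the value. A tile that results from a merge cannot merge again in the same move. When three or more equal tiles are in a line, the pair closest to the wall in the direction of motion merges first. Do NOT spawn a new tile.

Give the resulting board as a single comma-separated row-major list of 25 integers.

Slide up:
col 0: [64, 64, 8, 2, 0] -> [128, 8, 2, 0, 0]
col 1: [0, 8, 32, 16, 0] -> [8, 32, 16, 0, 0]
col 2: [32, 8, 16, 8, 0] -> [32, 8, 16, 8, 0]
col 3: [4, 64, 2, 4, 4] -> [4, 64, 2, 8, 0]
col 4: [0, 2, 0, 8, 2] -> [2, 8, 2, 0, 0]

Answer: 128, 8, 32, 4, 2, 8, 32, 8, 64, 8, 2, 16, 16, 2, 2, 0, 0, 8, 8, 0, 0, 0, 0, 0, 0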